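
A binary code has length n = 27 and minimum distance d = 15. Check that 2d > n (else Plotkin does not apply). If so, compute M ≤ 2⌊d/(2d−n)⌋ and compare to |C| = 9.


Plotkin bound M ≤ 10; given |C| = 9 ≤ bound (satisfied).

Check applicability: 2d = 30, n = 27.
2d − n = 3 > 0, so Plotkin applies.
Compute d/(2d−n) = 15/3 ≈ 5.0000.
⌊d/(2d−n)⌋ = 5.
Plotkin bound: M ≤ 2·5 = 10.
Given |C| = 9, check: satisfied.
This |C| is below the Plotkin bound.


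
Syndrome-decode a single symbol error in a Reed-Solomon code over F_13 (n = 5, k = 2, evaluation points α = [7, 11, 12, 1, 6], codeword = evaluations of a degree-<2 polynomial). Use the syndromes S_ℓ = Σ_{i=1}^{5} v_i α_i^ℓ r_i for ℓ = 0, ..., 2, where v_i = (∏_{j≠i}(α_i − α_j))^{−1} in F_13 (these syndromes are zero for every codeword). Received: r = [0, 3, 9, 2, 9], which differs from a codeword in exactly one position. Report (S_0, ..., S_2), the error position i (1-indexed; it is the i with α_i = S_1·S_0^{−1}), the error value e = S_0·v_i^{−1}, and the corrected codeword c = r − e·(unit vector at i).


S = (3, 10, 3), error at position 3, error magnitude e = 2, c = [0, 3, 7, 2, 9].

Step 1: column multipliers v_i = (∏_{j≠i}(α_i − α_j))^{−1} mod 13.
  i = 1 (α = 7): (7−11)(7−12)(7−1)(7−6) = (−4)·(−5)·6·1 = 120 ≡ 3, so v_1 = 3^{−1} = 9 (mod 13).
  i = 2 (α = 11): (11−7)(11−12)(11−1)(11−6) = 4·(−1)·10·5 = −200 ≡ 8, so v_2 = 8^{−1} = 5 (mod 13).
  i = 3 (α = 12): (12−7)(12−11)(12−1)(12−6) = 5·1·11·6 = 330 ≡ 5, so v_3 = 5^{−1} = 8 (mod 13).
  i = 4 (α = 1): (1−7)(1−11)(1−12)(1−6) = (−6)·(−10)·(−11)·(−5) = 3300 ≡ 11, so v_4 = 11^{−1} = 6 (mod 13).
  i = 5 (α = 6): (6−7)(6−11)(6−12)(6−1) = (−1)·(−5)·(−6)·5 = −150 ≡ 6, so v_5 = 6^{−1} = 11 (mod 13).
  v = [9, 5, 8, 6, 11].
Step 2: syndromes of r = [0, 3, 9, 2, 9] (all sums mod 13).
  S_0 = Σ v_i r_i = 9·0 + 5·3 + 8·9 + 6·2 + 11·9 = 198 ≡ 3.
  S_1 = Σ v_i α_i r_i = 9·7·0 + 5·11·3 + 8·12·9 + 6·1·2 + 11·6·9 = 1635 ≡ 10.
  α_i^2 mod 13 = [10, 4, 1, 1, 10].
  S_2 = Σ v_i α_i^2 r_i = 9·10·0 + 5·4·3 + 8·1·9 + 6·1·2 + 11·10·9 = 1134 ≡ 3.
  S = (3, 10, 3) ≠ 0, so r is not a codeword (an error is present).
Step 3: locate the error. For a single error e at position i, S_ℓ = v_i·e·α_i^ℓ, so α_err = S_1/S_0.
  S_0^{−1} = 3^{−1} = 9 (mod 13), so α_err = 10·9 = 90 ≡ 12 = α_3. Error position i = 3.
  Consistency check: S_2/S_1 = 3·4 = 12 ≡ 12 = α_err ✓ (single-error assumption holds).
Step 4: error magnitude e = S_0/v_3 = S_0·∏_{j≠3}(α_3 − α_j) = 3·5 = 15 ≡ 2 (mod 13).
Step 5: correct position 3: c_3 = r_3 − e = 9 − 2 ≡ 7 (mod 13). Hence c = [0, 3, 7, 2, 9].
  Check: interpolating c through the α_i gives m(x) = 11 + 4·x (degree < 2) with m(α_i) = c_i for every i, so c is indeed a codeword.


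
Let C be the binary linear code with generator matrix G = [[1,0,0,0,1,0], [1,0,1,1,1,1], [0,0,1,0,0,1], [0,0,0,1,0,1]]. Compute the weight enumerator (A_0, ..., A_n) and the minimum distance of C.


Weight distribution: A_0 = 1, A_1 = 3, A_2 = 4, A_3 = 4, A_4 = 3, A_5 = 1. Minimum distance d = 1.

Enumerate all 2^4 = 16 messages m ∈ F_2^4.
For each, compute codeword c = mG in F_2^6, then tally its weight.
  m = 0000 → c = 000000, weight = 0.
  m = 1000 → c = 100010, weight = 2.
  m = 0100 → c = 101111, weight = 5.
  m = 1100 → c = 001101, weight = 3.
  m = 0010 → c = 001001, weight = 2.
  m = 1010 → c = 101011, weight = 4.
  m = 0110 → c = 100110, weight = 3.
  m = 1110 → c = 000100, weight = 1.
  m = 0001 → c = 000101, weight = 2.
  m = 1001 → c = 100111, weight = 4.
  m = 0101 → c = 101010, weight = 3.
  m = 1101 → c = 001000, weight = 1.
  m = 0011 → c = 001100, weight = 2.
  m = 1011 → c = 101110, weight = 4.
  m = 0111 → c = 100011, weight = 3.
  m = 1111 → c = 000001, weight = 1.
Tally weights:
  weight 0: 1 codewords.
  weight 1: 3 codewords.
  weight 2: 4 codewords.
  weight 3: 4 codewords.
  weight 4: 3 codewords.
  weight 5: 1 codewords.
Minimum distance d = smallest w > 0 with A_w > 0 = 1.
Sanity: Σ A_w = 16 = 2^4 = 16 ✓.


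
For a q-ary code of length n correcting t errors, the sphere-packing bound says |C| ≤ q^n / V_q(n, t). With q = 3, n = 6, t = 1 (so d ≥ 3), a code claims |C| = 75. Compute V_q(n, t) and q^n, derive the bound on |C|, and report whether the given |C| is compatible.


V_q(n, t) = 13, q^n = 729, Hamming bound = 56, |C| = 75 > bound (violated).

Step 1: Compute V_q(n, t) = Σ_{j=0}^1 C(n, j) (q−1)^j.
  j = 0: C(6,0)·(2)^0 = 1·1 = 1.
  j = 1: C(6,1)·(2)^1 = 6·2 = 12.
  V_q(n, t) = 1 + 12 = 13.
Step 2: q^n = 3^6 = 729.
Step 3: Hamming bound ⌊q^n / V_q(n,t)⌋ = ⌊729/13⌋ = 56.
Step 4: Compare |C| = 75 to 56: violated.
The claimed |C| lies above the Hamming bound, so no 3-ary code of length 6 with d ≥ 3 can have 75 codewords.


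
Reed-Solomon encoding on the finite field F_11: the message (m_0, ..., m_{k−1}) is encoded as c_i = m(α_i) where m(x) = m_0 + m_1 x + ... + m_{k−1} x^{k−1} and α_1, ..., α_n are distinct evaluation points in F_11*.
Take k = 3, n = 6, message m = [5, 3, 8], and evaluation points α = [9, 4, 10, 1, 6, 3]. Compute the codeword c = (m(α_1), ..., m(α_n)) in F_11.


c = [9, 2, 10, 5, 3, 9]

Message polynomial: m(x) = 5 + 3·x + 8·x^2 (mod 11).
For each evaluation point α_i, compute m(α_i) mod 11:
  α_1 = 9: Horner steps 8 → 9 → 9, so m(9) = 9.
  α_2 = 4: Horner steps 8 → 2 → 2, so m(4) = 2.
  α_3 = 10: Horner steps 8 → 6 → 10, so m(10) = 10.
  α_4 = 1: Horner steps 8 → 0 → 5, so m(1) = 5.
  α_5 = 6: Horner steps 8 → 7 → 3, so m(6) = 3.
  α_6 = 3: Horner steps 8 → 5 → 9, so m(3) = 9.
Codeword c = [9, 2, 10, 5, 3, 9] ∈ F_11^6.


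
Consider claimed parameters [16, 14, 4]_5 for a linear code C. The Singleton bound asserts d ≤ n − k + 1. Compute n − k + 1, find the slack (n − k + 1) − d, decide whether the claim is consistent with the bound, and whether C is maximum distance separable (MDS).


Singleton RHS = n − k + 1 = 3, slack = -1, bound violated (no such code; not MDS).

Singleton bound: d ≤ n − k + 1.
Here n = 16, k = 14, so n − k + 1 = 3.
Given d = 4, check d ≤ 3: NO.
Slack = (n − k + 1) − d = -1.
The slack is negative: d = 4 exceeds n − k + 1 = 3 by 1, so the Singleton bound is violated and no linear [16, 14, 4]_5 code can exist. In particular it is not MDS (MDS requires d = n − k + 1 exactly).
Description: the claimed parameters are [16, 14, 4]_5; such a code would be impossible (violates the Singleton bound).


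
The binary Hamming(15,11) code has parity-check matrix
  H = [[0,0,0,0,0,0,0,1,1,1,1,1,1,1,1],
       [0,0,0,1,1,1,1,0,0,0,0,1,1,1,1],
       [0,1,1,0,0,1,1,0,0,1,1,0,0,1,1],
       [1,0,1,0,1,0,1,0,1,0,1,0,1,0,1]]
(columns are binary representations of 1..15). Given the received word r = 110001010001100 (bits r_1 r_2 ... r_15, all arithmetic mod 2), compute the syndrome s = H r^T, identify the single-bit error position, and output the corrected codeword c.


s = (1, 1, 0, 0)^T, error position = 12, corrected codeword c = 110001010000100

Compute s = H r^T mod 2 one row at a time:
  s_1 = 1 + 0 + 0 + 0 + 1 + 1 + 0 + 0 = 3 ≡ 1 (mod 2).
  s_2 = 0 + 0 + 1 + 0 + 1 + 1 + 0 + 0 = 3 ≡ 1 (mod 2).
  s_3 = 1 + 0 + 1 + 0 + 0 + 0 + 0 + 0 = 2 ≡ 0 (mod 2).
  s_4 = 1 + 0 + 0 + 0 + 0 + 0 + 1 + 0 = 2 ≡ 0 (mod 2).
s = (1, 1, 0, 0)^T — this equals column 12 of H (binary 1100), so error is at position 12.
Correct: flip bit 12 of r = 110001010001100 to get c = 110001010000100.


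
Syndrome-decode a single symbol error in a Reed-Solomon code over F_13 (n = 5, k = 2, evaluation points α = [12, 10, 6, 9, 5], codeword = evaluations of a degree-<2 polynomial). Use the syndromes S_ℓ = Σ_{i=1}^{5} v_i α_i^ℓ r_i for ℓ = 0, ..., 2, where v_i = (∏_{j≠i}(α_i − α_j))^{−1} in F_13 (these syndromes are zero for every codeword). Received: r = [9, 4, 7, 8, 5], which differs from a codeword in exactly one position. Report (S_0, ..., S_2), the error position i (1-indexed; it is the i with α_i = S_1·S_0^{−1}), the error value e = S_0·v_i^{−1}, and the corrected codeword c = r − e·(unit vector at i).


S = (2, 10, 11), error at position 5, error magnitude e = 7, c = [9, 4, 7, 8, 11].

Step 1: column multipliers v_i = (∏_{j≠i}(α_i − α_j))^{−1} mod 13.
  i = 1 (α = 12): (12−10)(12−6)(12−9)(12−5) = 2·6·3·7 = 252 ≡ 5, so v_1 = 5^{−1} = 8 (mod 13).
  i = 2 (α = 10): (10−12)(10−6)(10−9)(10−5) = (−2)·4·1·5 = −40 ≡ 12, so v_2 = 12^{−1} = 12 (mod 13).
  i = 3 (α = 6): (6−12)(6−10)(6−9)(6−5) = (−6)·(−4)·(−3)·1 = −72 ≡ 6, so v_3 = 6^{−1} = 11 (mod 13).
  i = 4 (α = 9): (9−12)(9−10)(9−6)(9−5) = (−3)·(−1)·3·4 = 36 ≡ 10, so v_4 = 10^{−1} = 4 (mod 13).
  i = 5 (α = 5): (5−12)(5−10)(5−6)(5−9) = (−7)·(−5)·(−1)·(−4) = 140 ≡ 10, so v_5 = 10^{−1} = 4 (mod 13).
  v = [8, 12, 11, 4, 4].
Step 2: syndromes of r = [9, 4, 7, 8, 5] (all sums mod 13).
  S_0 = Σ v_i r_i = 8·9 + 12·4 + 11·7 + 4·8 + 4·5 = 249 ≡ 2.
  S_1 = Σ v_i α_i r_i = 8·12·9 + 12·10·4 + 11·6·7 + 4·9·8 + 4·5·5 = 2194 ≡ 10.
  α_i^2 mod 13 = [1, 9, 10, 3, 12].
  S_2 = Σ v_i α_i^2 r_i = 8·1·9 + 12·9·4 + 11·10·7 + 4·3·8 + 4·12·5 = 1610 ≡ 11.
  S = (2, 10, 11) ≠ 0, so r is not a codeword (an error is present).
Step 3: locate the error. For a single error e at position i, S_ℓ = v_i·e·α_i^ℓ, so α_err = S_1/S_0.
  S_0^{−1} = 2^{−1} = 7 (mod 13), so α_err = 10·7 = 70 ≡ 5 = α_5. Error position i = 5.
  Consistency check: S_2/S_1 = 11·4 = 44 ≡ 5 = α_err ✓ (single-error assumption holds).
Step 4: error magnitude e = S_0/v_5 = S_0·∏_{j≠5}(α_5 − α_j) = 2·10 = 20 ≡ 7 (mod 13).
Step 5: correct position 5: c_5 = r_5 − e = 5 − 7 ≡ 11 (mod 13). Hence c = [9, 4, 7, 8, 11].
  Check: interpolating c through the α_i gives m(x) = 5 + 9·x (degree < 2) with m(α_i) = c_i for every i, so c is indeed a codeword.


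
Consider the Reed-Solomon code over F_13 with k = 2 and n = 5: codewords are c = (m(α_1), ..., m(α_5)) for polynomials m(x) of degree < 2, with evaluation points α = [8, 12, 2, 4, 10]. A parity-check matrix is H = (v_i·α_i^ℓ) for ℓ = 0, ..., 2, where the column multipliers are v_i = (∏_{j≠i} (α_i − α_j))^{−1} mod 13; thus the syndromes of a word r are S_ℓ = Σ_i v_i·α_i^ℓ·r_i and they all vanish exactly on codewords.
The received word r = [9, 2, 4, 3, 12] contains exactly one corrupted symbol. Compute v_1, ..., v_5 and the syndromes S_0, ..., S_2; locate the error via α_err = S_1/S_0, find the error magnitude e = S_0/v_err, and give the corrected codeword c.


S = (11, 9, 5), error at position 3, error magnitude e = 4, c = [9, 2, 0, 3, 12].

Step 1: column multipliers v_i = (∏_{j≠i}(α_i − α_j))^{−1} mod 13.
  i = 1 (α = 8): (8−12)(8−2)(8−4)(8−10) = (−4)·6·4·(−2) = 192 ≡ 10, so v_1 = 10^{−1} = 4 (mod 13).
  i = 2 (α = 12): (12−8)(12−2)(12−4)(12−10) = 4·10·8·2 = 640 ≡ 3, so v_2 = 3^{−1} = 9 (mod 13).
  i = 3 (α = 2): (2−8)(2−12)(2−4)(2−10) = (−6)·(−10)·(−2)·(−8) = 960 ≡ 11, so v_3 = 11^{−1} = 6 (mod 13).
  i = 4 (α = 4): (4−8)(4−12)(4−2)(4−10) = (−4)·(−8)·2·(−6) = −384 ≡ 6, so v_4 = 6^{−1} = 11 (mod 13).
  i = 5 (α = 10): (10−8)(10−12)(10−2)(10−4) = 2·(−2)·8·6 = −192 ≡ 3, so v_5 = 3^{−1} = 9 (mod 13).
  v = [4, 9, 6, 11, 9].
Step 2: syndromes of r = [9, 2, 4, 3, 12] (all sums mod 13).
  S_0 = Σ v_i r_i = 4·9 + 9·2 + 6·4 + 11·3 + 9·12 = 219 ≡ 11.
  S_1 = Σ v_i α_i r_i = 4·8·9 + 9·12·2 + 6·2·4 + 11·4·3 + 9·10·12 = 1764 ≡ 9.
  α_i^2 mod 13 = [12, 1, 4, 3, 9].
  S_2 = Σ v_i α_i^2 r_i = 4·12·9 + 9·1·2 + 6·4·4 + 11·3·3 + 9·9·12 = 1617 ≡ 5.
  S = (11, 9, 5) ≠ 0, so r is not a codeword (an error is present).
Step 3: locate the error. For a single error e at position i, S_ℓ = v_i·e·α_i^ℓ, so α_err = S_1/S_0.
  S_0^{−1} = 11^{−1} = 6 (mod 13), so α_err = 9·6 = 54 ≡ 2 = α_3. Error position i = 3.
  Consistency check: S_2/S_1 = 5·3 = 15 ≡ 2 = α_err ✓ (single-error assumption holds).
Step 4: error magnitude e = S_0/v_3 = S_0·∏_{j≠3}(α_3 − α_j) = 11·11 = 121 ≡ 4 (mod 13).
Step 5: correct position 3: c_3 = r_3 − e = 4 − 4 ≡ 0 (mod 13). Hence c = [9, 2, 0, 3, 12].
  Check: interpolating c through the α_i gives m(x) = 10 + 8·x (degree < 2) with m(α_i) = c_i for every i, so c is indeed a codeword.


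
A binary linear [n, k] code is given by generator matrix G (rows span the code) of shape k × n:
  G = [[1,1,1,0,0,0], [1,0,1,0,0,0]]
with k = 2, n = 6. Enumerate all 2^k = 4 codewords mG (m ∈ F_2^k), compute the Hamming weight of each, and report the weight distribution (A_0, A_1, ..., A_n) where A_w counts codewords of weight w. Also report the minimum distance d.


Weight distribution: A_0 = 1, A_1 = 1, A_2 = 1, A_3 = 1. Minimum distance d = 1.

Enumerate all 2^2 = 4 messages m ∈ F_2^2.
For each, compute codeword c = mG in F_2^6, then tally its weight.
  m = 00 → c = 000000, weight = 0.
  m = 10 → c = 111000, weight = 3.
  m = 01 → c = 101000, weight = 2.
  m = 11 → c = 010000, weight = 1.
Tally weights:
  weight 0: 1 codewords.
  weight 1: 1 codewords.
  weight 2: 1 codewords.
  weight 3: 1 codewords.
Minimum distance d = smallest w > 0 with A_w > 0 = 1.
Sanity: Σ A_w = 4 = 2^2 = 4 ✓.


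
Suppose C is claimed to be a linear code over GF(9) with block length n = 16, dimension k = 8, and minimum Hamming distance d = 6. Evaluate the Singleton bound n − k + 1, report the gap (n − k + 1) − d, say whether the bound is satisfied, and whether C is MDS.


Singleton RHS = n − k + 1 = 9, slack = 3, bound satisfied, not MDS.

Singleton bound: d ≤ n − k + 1.
Here n = 16, k = 8, so n − k + 1 = 9.
Given d = 6, check d ≤ 9: YES.
Slack = (n − k + 1) − d = 3.
The code is NOT MDS (slack = 3 > 0).
Description: the claimed parameters are [16, 8, 6]_9; such a code would be non-MDS.


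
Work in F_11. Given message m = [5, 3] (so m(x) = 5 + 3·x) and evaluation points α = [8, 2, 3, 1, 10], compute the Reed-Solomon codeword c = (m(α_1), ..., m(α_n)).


c = [7, 0, 3, 8, 2]

Message polynomial: m(x) = 5 + 3·x (mod 11).
For each evaluation point α_i, compute m(α_i) mod 11:
  α_1 = 8: Horner steps 3 → 7, so m(8) = 7.
  α_2 = 2: Horner steps 3 → 0, so m(2) = 0.
  α_3 = 3: Horner steps 3 → 3, so m(3) = 3.
  α_4 = 1: Horner steps 3 → 8, so m(1) = 8.
  α_5 = 10: Horner steps 3 → 2, so m(10) = 2.
Codeword c = [7, 0, 3, 8, 2] ∈ F_11^5.


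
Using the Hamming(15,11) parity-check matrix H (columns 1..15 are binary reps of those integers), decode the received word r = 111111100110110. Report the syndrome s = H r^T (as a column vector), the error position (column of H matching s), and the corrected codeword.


s = (0, 0, 1, 0)^T, error position = 2, corrected codeword c = 101111100110110

Compute s = H r^T mod 2 one row at a time:
  s_1 = 0 + 0 + 1 + 1 + 0 + 1 + 1 + 0 = 4 ≡ 0 (mod 2).
  s_2 = 1 + 1 + 1 + 1 + 0 + 1 + 1 + 0 = 6 ≡ 0 (mod 2).
  s_3 = 1 + 1 + 1 + 1 + 1 + 1 + 1 + 0 = 7 ≡ 1 (mod 2).
  s_4 = 1 + 1 + 1 + 1 + 0 + 1 + 1 + 0 = 6 ≡ 0 (mod 2).
s = (0, 0, 1, 0)^T — this equals column 2 of H (binary 0010), so error is at position 2.
Correct: flip bit 2 of r = 111111100110110 to get c = 101111100110110.


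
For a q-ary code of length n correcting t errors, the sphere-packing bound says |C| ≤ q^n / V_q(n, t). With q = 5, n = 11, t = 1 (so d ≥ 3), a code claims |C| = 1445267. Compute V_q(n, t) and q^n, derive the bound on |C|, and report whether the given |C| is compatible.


V_q(n, t) = 45, q^n = 48828125, Hamming bound = 1085069, |C| = 1445267 > bound (violated).

Step 1: Compute V_q(n, t) = Σ_{j=0}^1 C(n, j) (q−1)^j.
  j = 0: C(11,0)·(4)^0 = 1·1 = 1.
  j = 1: C(11,1)·(4)^1 = 11·4 = 44.
  V_q(n, t) = 1 + 44 = 45.
Step 2: q^n = 5^11 = 48828125.
Step 3: Hamming bound ⌊q^n / V_q(n,t)⌋ = ⌊48828125/45⌋ = 1085069.
Step 4: Compare |C| = 1445267 to 1085069: violated.
The claimed |C| lies above the Hamming bound, so no 5-ary code of length 11 with d ≥ 3 can have 1445267 codewords.


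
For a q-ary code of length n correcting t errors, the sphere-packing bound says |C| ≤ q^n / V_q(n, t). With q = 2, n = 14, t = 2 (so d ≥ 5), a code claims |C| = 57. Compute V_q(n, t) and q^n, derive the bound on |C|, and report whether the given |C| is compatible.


V_q(n, t) = 106, q^n = 16384, Hamming bound = 154, |C| = 57 ≤ bound (satisfied).

Step 1: Compute V_q(n, t) = Σ_{j=0}^2 C(n, j) (q−1)^j.
  j = 0: C(14,0)·(1)^0 = 1·1 = 1.
  j = 1: C(14,1)·(1)^1 = 14·1 = 14.
  j = 2: C(14,2)·(1)^2 = 91·1 = 91.
  V_q(n, t) = 1 + 14 + 91 = 106.
Step 2: q^n = 2^14 = 16384.
Step 3: Hamming bound ⌊q^n / V_q(n,t)⌋ = ⌊16384/106⌋ = 154.
Step 4: Compare |C| = 57 to 154: satisfied.
The claimed |C| lies below the Hamming bound.


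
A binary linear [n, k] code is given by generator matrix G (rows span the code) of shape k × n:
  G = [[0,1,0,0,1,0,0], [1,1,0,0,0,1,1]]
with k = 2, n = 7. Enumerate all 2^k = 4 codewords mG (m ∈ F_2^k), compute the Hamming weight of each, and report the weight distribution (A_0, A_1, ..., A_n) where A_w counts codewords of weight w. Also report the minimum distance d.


Weight distribution: A_0 = 1, A_2 = 1, A_4 = 2. Minimum distance d = 2.

Enumerate all 2^2 = 4 messages m ∈ F_2^2.
For each, compute codeword c = mG in F_2^7, then tally its weight.
  m = 00 → c = 0000000, weight = 0.
  m = 10 → c = 0100100, weight = 2.
  m = 01 → c = 1100011, weight = 4.
  m = 11 → c = 1000111, weight = 4.
Tally weights:
  weight 0: 1 codewords.
  weight 2: 1 codewords.
  weight 4: 2 codewords.
Minimum distance d = smallest w > 0 with A_w > 0 = 2.
Sanity: Σ A_w = 4 = 2^2 = 4 ✓.


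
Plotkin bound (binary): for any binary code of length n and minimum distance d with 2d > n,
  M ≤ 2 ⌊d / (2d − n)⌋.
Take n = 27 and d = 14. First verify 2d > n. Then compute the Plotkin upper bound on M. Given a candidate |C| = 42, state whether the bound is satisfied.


Plotkin bound M ≤ 28; given |C| = 42 > bound (violated).

Check applicability: 2d = 28, n = 27.
2d − n = 1 > 0, so Plotkin applies.
Compute d/(2d−n) = 14/1 ≈ 14.0000.
⌊d/(2d−n)⌋ = 14.
Plotkin bound: M ≤ 2·14 = 28.
Given |C| = 42, check: VIOLATED.
This |C| is above the Plotkin bound, so no binary code with n = 27, d = 14 and 42 codewords exists.


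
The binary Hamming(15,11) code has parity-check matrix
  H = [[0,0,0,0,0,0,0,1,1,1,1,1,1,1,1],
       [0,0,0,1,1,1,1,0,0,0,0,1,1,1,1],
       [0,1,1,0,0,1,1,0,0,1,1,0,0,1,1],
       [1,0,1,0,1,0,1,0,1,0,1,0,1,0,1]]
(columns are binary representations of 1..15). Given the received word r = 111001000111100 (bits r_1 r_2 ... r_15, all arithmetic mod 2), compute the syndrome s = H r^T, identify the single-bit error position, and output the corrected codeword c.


s = (0, 1, 1, 0)^T, error position = 6, corrected codeword c = 111000000111100

Compute s = H r^T mod 2 one row at a time:
  s_1 = 0 + 0 + 1 + 1 + 1 + 1 + 0 + 0 = 4 ≡ 0 (mod 2).
  s_2 = 0 + 0 + 1 + 0 + 1 + 1 + 0 + 0 = 3 ≡ 1 (mod 2).
  s_3 = 1 + 1 + 1 + 0 + 1 + 1 + 0 + 0 = 5 ≡ 1 (mod 2).
  s_4 = 1 + 1 + 0 + 0 + 0 + 1 + 1 + 0 = 4 ≡ 0 (mod 2).
s = (0, 1, 1, 0)^T — this equals column 6 of H (binary 0110), so error is at position 6.
Correct: flip bit 6 of r = 111001000111100 to get c = 111000000111100.


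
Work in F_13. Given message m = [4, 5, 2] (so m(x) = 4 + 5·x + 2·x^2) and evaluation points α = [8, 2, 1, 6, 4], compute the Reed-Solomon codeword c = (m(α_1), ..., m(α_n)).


c = [3, 9, 11, 2, 4]

Message polynomial: m(x) = 4 + 5·x + 2·x^2 (mod 13).
For each evaluation point α_i, compute m(α_i) mod 13:
  α_1 = 8: Horner steps 2 → 8 → 3, so m(8) = 3.
  α_2 = 2: Horner steps 2 → 9 → 9, so m(2) = 9.
  α_3 = 1: Horner steps 2 → 7 → 11, so m(1) = 11.
  α_4 = 6: Horner steps 2 → 4 → 2, so m(6) = 2.
  α_5 = 4: Horner steps 2 → 0 → 4, so m(4) = 4.
Codeword c = [3, 9, 11, 2, 4] ∈ F_13^5.


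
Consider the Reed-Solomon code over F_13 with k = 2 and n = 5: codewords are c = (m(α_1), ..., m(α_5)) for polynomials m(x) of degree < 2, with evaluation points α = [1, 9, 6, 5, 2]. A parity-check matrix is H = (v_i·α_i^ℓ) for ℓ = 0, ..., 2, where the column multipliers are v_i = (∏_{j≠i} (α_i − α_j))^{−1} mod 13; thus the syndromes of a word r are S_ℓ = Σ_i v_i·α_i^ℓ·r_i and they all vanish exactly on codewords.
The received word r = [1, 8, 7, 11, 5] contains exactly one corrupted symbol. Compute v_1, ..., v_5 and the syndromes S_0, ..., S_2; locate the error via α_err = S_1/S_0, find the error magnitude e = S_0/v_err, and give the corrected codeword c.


S = (3, 6, 12), error at position 5, error magnitude e = 8, c = [1, 8, 7, 11, 10].

Step 1: column multipliers v_i = (∏_{j≠i}(α_i − α_j))^{−1} mod 13.
  i = 1 (α = 1): (1−9)(1−6)(1−5)(1−2) = (−8)·(−5)·(−4)·(−1) = 160 ≡ 4, so v_1 = 4^{−1} = 10 (mod 13).
  i = 2 (α = 9): (9−1)(9−6)(9−5)(9−2) = 8·3·4·7 = 672 ≡ 9, so v_2 = 9^{−1} = 3 (mod 13).
  i = 3 (α = 6): (6−1)(6−9)(6−5)(6−2) = 5·(−3)·1·4 = −60 ≡ 5, so v_3 = 5^{−1} = 8 (mod 13).
  i = 4 (α = 5): (5−1)(5−9)(5−6)(5−2) = 4·(−4)·(−1)·3 = 48 ≡ 9, so v_4 = 9^{−1} = 3 (mod 13).
  i = 5 (α = 2): (2−1)(2−9)(2−6)(2−5) = 1·(−7)·(−4)·(−3) = −84 ≡ 7, so v_5 = 7^{−1} = 2 (mod 13).
  v = [10, 3, 8, 3, 2].
Step 2: syndromes of r = [1, 8, 7, 11, 5] (all sums mod 13).
  S_0 = Σ v_i r_i = 10·1 + 3·8 + 8·7 + 3·11 + 2·5 = 133 ≡ 3.
  S_1 = Σ v_i α_i r_i = 10·1·1 + 3·9·8 + 8·6·7 + 3·5·11 + 2·2·5 = 747 ≡ 6.
  α_i^2 mod 13 = [1, 3, 10, 12, 4].
  S_2 = Σ v_i α_i^2 r_i = 10·1·1 + 3·3·8 + 8·10·7 + 3·12·11 + 2·4·5 = 1078 ≡ 12.
  S = (3, 6, 12) ≠ 0, so r is not a codeword (an error is present).
Step 3: locate the error. For a single error e at position i, S_ℓ = v_i·e·α_i^ℓ, so α_err = S_1/S_0.
  S_0^{−1} = 3^{−1} = 9 (mod 13), so α_err = 6·9 = 54 ≡ 2 = α_5. Error position i = 5.
  Consistency check: S_2/S_1 = 12·11 = 132 ≡ 2 = α_err ✓ (single-error assumption holds).
Step 4: error magnitude e = S_0/v_5 = S_0·∏_{j≠5}(α_5 − α_j) = 3·7 = 21 ≡ 8 (mod 13).
Step 5: correct position 5: c_5 = r_5 − e = 5 − 8 ≡ 10 (mod 13). Hence c = [1, 8, 7, 11, 10].
  Check: interpolating c through the α_i gives m(x) = 5 + 9·x (degree < 2) with m(α_i) = c_i for every i, so c is indeed a codeword.


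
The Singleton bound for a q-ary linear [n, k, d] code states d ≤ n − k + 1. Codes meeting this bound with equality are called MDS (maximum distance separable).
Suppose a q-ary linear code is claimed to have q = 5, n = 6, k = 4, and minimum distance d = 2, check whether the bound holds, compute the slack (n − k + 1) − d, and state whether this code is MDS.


Singleton RHS = n − k + 1 = 3, slack = 1, bound satisfied, not MDS.

Singleton bound: d ≤ n − k + 1.
Here n = 6, k = 4, so n − k + 1 = 3.
Given d = 2, check d ≤ 3: YES.
Slack = (n − k + 1) − d = 1.
The code is NOT MDS (slack = 1 > 0).
Description: the claimed parameters are [6, 4, 2]_5; such a code would be non-MDS.


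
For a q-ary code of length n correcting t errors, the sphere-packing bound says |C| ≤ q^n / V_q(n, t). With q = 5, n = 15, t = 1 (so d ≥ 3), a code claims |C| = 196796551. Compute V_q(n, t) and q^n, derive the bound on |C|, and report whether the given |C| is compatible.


V_q(n, t) = 61, q^n = 30517578125, Hamming bound = 500288165, |C| = 196796551 ≤ bound (satisfied).

Step 1: Compute V_q(n, t) = Σ_{j=0}^1 C(n, j) (q−1)^j.
  j = 0: C(15,0)·(4)^0 = 1·1 = 1.
  j = 1: C(15,1)·(4)^1 = 15·4 = 60.
  V_q(n, t) = 1 + 60 = 61.
Step 2: q^n = 5^15 = 30517578125.
Step 3: Hamming bound ⌊q^n / V_q(n,t)⌋ = ⌊30517578125/61⌋ = 500288165.
Step 4: Compare |C| = 196796551 to 500288165: satisfied.
The claimed |C| lies below the Hamming bound.


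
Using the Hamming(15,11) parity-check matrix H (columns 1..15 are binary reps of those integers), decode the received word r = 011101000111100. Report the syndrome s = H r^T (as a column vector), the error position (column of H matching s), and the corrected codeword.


s = (0, 0, 1, 1)^T, error position = 3, corrected codeword c = 010101000111100

Compute s = H r^T mod 2 one row at a time:
  s_1 = 0 + 0 + 1 + 1 + 1 + 1 + 0 + 0 = 4 ≡ 0 (mod 2).
  s_2 = 1 + 0 + 1 + 0 + 1 + 1 + 0 + 0 = 4 ≡ 0 (mod 2).
  s_3 = 1 + 1 + 1 + 0 + 1 + 1 + 0 + 0 = 5 ≡ 1 (mod 2).
  s_4 = 0 + 1 + 0 + 0 + 0 + 1 + 1 + 0 = 3 ≡ 1 (mod 2).
s = (0, 0, 1, 1)^T — this equals column 3 of H (binary 0011), so error is at position 3.
Correct: flip bit 3 of r = 011101000111100 to get c = 010101000111100.


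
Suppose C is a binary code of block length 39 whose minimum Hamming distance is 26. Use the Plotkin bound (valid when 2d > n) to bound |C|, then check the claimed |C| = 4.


Plotkin bound M ≤ 4; given |C| = 4 ≤ bound (satisfied).

Check applicability: 2d = 52, n = 39.
2d − n = 13 > 0, so Plotkin applies.
Compute d/(2d−n) = 26/13 ≈ 2.0000.
⌊d/(2d−n)⌋ = 2.
Plotkin bound: M ≤ 2·2 = 4.
Given |C| = 4, check: satisfied.
This |C| is at the Plotkin bound.


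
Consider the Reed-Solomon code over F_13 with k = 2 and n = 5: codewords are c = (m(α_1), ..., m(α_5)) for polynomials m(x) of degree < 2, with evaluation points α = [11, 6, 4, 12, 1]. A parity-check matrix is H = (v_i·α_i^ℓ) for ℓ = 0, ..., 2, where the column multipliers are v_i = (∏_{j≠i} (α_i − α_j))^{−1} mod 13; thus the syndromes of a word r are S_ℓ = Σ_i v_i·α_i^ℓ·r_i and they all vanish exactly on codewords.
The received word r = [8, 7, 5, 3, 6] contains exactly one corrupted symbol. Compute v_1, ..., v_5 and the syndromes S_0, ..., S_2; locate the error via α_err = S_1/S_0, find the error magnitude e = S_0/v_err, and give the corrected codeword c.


S = (7, 2, 8), error at position 3, error magnitude e = 1, c = [8, 7, 4, 3, 6].

Step 1: column multipliers v_i = (∏_{j≠i}(α_i − α_j))^{−1} mod 13.
  i = 1 (α = 11): (11−6)(11−4)(11−12)(11−1) = 5·7·(−1)·10 = −350 ≡ 1, so v_1 = 1^{−1} = 1 (mod 13).
  i = 2 (α = 6): (6−11)(6−4)(6−12)(6−1) = (−5)·2·(−6)·5 = 300 ≡ 1, so v_2 = 1^{−1} = 1 (mod 13).
  i = 3 (α = 4): (4−11)(4−6)(4−12)(4−1) = (−7)·(−2)·(−8)·3 = −336 ≡ 2, so v_3 = 2^{−1} = 7 (mod 13).
  i = 4 (α = 12): (12−11)(12−6)(12−4)(12−1) = 1·6·8·11 = 528 ≡ 8, so v_4 = 8^{−1} = 5 (mod 13).
  i = 5 (α = 1): (1−11)(1−6)(1−4)(1−12) = (−10)·(−5)·(−3)·(−11) = 1650 ≡ 12, so v_5 = 12^{−1} = 12 (mod 13).
  v = [1, 1, 7, 5, 12].
Step 2: syndromes of r = [8, 7, 5, 3, 6] (all sums mod 13).
  S_0 = Σ v_i r_i = 1·8 + 1·7 + 7·5 + 5·3 + 12·6 = 137 ≡ 7.
  S_1 = Σ v_i α_i r_i = 1·11·8 + 1·6·7 + 7·4·5 + 5·12·3 + 12·1·6 = 522 ≡ 2.
  α_i^2 mod 13 = [4, 10, 3, 1, 1].
  S_2 = Σ v_i α_i^2 r_i = 1·4·8 + 1·10·7 + 7·3·5 + 5·1·3 + 12·1·6 = 294 ≡ 8.
  S = (7, 2, 8) ≠ 0, so r is not a codeword (an error is present).
Step 3: locate the error. For a single error e at position i, S_ℓ = v_i·e·α_i^ℓ, so α_err = S_1/S_0.
  S_0^{−1} = 7^{−1} = 2 (mod 13), so α_err = 2·2 = 4 ≡ 4 = α_3. Error position i = 3.
  Consistency check: S_2/S_1 = 8·7 = 56 ≡ 4 = α_err ✓ (single-error assumption holds).
Step 4: error magnitude e = S_0/v_3 = S_0·∏_{j≠3}(α_3 − α_j) = 7·2 = 14 ≡ 1 (mod 13).
Step 5: correct position 3: c_3 = r_3 − e = 5 − 1 ≡ 4 (mod 13). Hence c = [8, 7, 4, 3, 6].
  Check: interpolating c through the α_i gives m(x) = 11 + 8·x (degree < 2) with m(α_i) = c_i for every i, so c is indeed a codeword.


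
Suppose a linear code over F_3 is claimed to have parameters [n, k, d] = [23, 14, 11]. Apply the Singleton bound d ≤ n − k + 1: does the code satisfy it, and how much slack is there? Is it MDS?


Singleton RHS = n − k + 1 = 10, slack = -1, bound violated (no such code; not MDS).

Singleton bound: d ≤ n − k + 1.
Here n = 23, k = 14, so n − k + 1 = 10.
Given d = 11, check d ≤ 10: NO.
Slack = (n − k + 1) − d = -1.
The slack is negative: d = 11 exceeds n − k + 1 = 10 by 1, so the Singleton bound is violated and no linear [23, 14, 11]_3 code can exist. In particular it is not MDS (MDS requires d = n − k + 1 exactly).
Description: the claimed parameters are [23, 14, 11]_3; such a code would be impossible (violates the Singleton bound).


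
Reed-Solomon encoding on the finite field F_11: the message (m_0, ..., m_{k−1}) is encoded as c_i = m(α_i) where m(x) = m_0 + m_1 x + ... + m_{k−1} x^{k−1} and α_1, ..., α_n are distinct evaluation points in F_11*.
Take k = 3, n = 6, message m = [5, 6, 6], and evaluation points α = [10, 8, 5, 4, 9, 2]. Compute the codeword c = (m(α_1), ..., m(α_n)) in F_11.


c = [5, 8, 9, 4, 6, 8]

Message polynomial: m(x) = 5 + 6·x + 6·x^2 (mod 11).
For each evaluation point α_i, compute m(α_i) mod 11:
  α_1 = 10: Horner steps 6 → 0 → 5, so m(10) = 5.
  α_2 = 8: Horner steps 6 → 10 → 8, so m(8) = 8.
  α_3 = 5: Horner steps 6 → 3 → 9, so m(5) = 9.
  α_4 = 4: Horner steps 6 → 8 → 4, so m(4) = 4.
  α_5 = 9: Horner steps 6 → 5 → 6, so m(9) = 6.
  α_6 = 2: Horner steps 6 → 7 → 8, so m(2) = 8.
Codeword c = [5, 8, 9, 4, 6, 8] ∈ F_11^6.


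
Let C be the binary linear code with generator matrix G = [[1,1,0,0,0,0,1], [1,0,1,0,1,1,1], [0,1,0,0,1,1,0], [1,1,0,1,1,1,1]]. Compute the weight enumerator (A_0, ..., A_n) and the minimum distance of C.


Weight distribution: A_0 = 1, A_1 = 1, A_2 = 1, A_3 = 5, A_4 = 5, A_5 = 1, A_6 = 1, A_7 = 1. Minimum distance d = 1.

Enumerate all 2^4 = 16 messages m ∈ F_2^4.
For each, compute codeword c = mG in F_2^7, then tally its weight.
  m = 0000 → c = 0000000, weight = 0.
  m = 1000 → c = 1100001, weight = 3.
  m = 0100 → c = 1010111, weight = 5.
  m = 1100 → c = 0110110, weight = 4.
  m = 0010 → c = 0100110, weight = 3.
  m = 1010 → c = 1000111, weight = 4.
  m = 0110 → c = 1110001, weight = 4.
  m = 1110 → c = 0010000, weight = 1.
  m = 0001 → c = 1101111, weight = 6.
  m = 1001 → c = 0001110, weight = 3.
  m = 0101 → c = 0111000, weight = 3.
  m = 1101 → c = 1011001, weight = 4.
  m = 0011 → c = 1001001, weight = 3.
  m = 1011 → c = 0101000, weight = 2.
  m = 0111 → c = 0011110, weight = 4.
  m = 1111 → c = 1111111, weight = 7.
Tally weights:
  weight 0: 1 codewords.
  weight 1: 1 codewords.
  weight 2: 1 codewords.
  weight 3: 5 codewords.
  weight 4: 5 codewords.
  weight 5: 1 codewords.
  weight 6: 1 codewords.
  weight 7: 1 codewords.
Minimum distance d = smallest w > 0 with A_w > 0 = 1.
Sanity: Σ A_w = 16 = 2^4 = 16 ✓.


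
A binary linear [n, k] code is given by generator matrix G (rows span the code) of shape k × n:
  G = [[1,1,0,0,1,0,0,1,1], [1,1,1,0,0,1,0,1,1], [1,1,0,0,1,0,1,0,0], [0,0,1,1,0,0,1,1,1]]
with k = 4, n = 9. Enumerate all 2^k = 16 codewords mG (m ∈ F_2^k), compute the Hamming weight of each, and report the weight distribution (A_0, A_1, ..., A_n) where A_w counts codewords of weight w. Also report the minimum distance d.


Weight distribution: A_0 = 1, A_2 = 1, A_3 = 3, A_4 = 1, A_5 = 4, A_6 = 5, A_7 = 1. Minimum distance d = 2.

Enumerate all 2^4 = 16 messages m ∈ F_2^4.
For each, compute codeword c = mG in F_2^9, then tally its weight.
  m = 0000 → c = 000000000, weight = 0.
  m = 1000 → c = 110010011, weight = 5.
  m = 0100 → c = 111001011, weight = 6.
  m = 1100 → c = 001011000, weight = 3.
  m = 0010 → c = 110010100, weight = 4.
  m = 1010 → c = 000000111, weight = 3.
  m = 0110 → c = 001011111, weight = 6.
  m = 1110 → c = 111001100, weight = 5.
  m = 0001 → c = 001100111, weight = 5.
  m = 1001 → c = 111110100, weight = 6.
  m = 0101 → c = 110101100, weight = 5.
  m = 1101 → c = 000111111, weight = 6.
  m = 0011 → c = 111110011, weight = 7.
  m = 1011 → c = 001100000, weight = 2.
  m = 0111 → c = 000111000, weight = 3.
  m = 1111 → c = 110101011, weight = 6.
Tally weights:
  weight 0: 1 codewords.
  weight 2: 1 codewords.
  weight 3: 3 codewords.
  weight 4: 1 codewords.
  weight 5: 4 codewords.
  weight 6: 5 codewords.
  weight 7: 1 codewords.
Minimum distance d = smallest w > 0 with A_w > 0 = 2.
Sanity: Σ A_w = 16 = 2^4 = 16 ✓.


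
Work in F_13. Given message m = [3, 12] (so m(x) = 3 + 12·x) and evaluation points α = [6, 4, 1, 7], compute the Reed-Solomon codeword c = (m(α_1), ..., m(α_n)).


c = [10, 12, 2, 9]

Message polynomial: m(x) = 3 + 12·x (mod 13).
For each evaluation point α_i, compute m(α_i) mod 13:
  α_1 = 6: Horner steps 12 → 10, so m(6) = 10.
  α_2 = 4: Horner steps 12 → 12, so m(4) = 12.
  α_3 = 1: Horner steps 12 → 2, so m(1) = 2.
  α_4 = 7: Horner steps 12 → 9, so m(7) = 9.
Codeword c = [10, 12, 2, 9] ∈ F_13^4.


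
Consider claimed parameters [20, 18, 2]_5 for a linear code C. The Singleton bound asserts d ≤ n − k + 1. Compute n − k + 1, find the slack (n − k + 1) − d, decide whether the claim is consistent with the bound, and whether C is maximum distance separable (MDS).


Singleton RHS = n − k + 1 = 3, slack = 1, bound satisfied, not MDS.

Singleton bound: d ≤ n − k + 1.
Here n = 20, k = 18, so n − k + 1 = 3.
Given d = 2, check d ≤ 3: YES.
Slack = (n − k + 1) − d = 1.
The code is NOT MDS (slack = 1 > 0).
Description: the claimed parameters are [20, 18, 2]_5; such a code would be non-MDS.


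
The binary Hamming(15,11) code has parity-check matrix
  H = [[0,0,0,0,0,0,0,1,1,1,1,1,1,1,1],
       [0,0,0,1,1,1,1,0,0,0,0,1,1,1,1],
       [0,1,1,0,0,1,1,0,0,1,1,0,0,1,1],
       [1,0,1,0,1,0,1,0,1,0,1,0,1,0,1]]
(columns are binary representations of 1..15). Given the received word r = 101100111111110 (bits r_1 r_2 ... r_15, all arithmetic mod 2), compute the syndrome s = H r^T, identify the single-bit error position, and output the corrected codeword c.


s = (1, 1, 1, 0)^T, error position = 14, corrected codeword c = 101100111111100

Compute s = H r^T mod 2 one row at a time:
  s_1 = 1 + 1 + 1 + 1 + 1 + 1 + 1 + 0 = 7 ≡ 1 (mod 2).
  s_2 = 1 + 0 + 0 + 1 + 1 + 1 + 1 + 0 = 5 ≡ 1 (mod 2).
  s_3 = 0 + 1 + 0 + 1 + 1 + 1 + 1 + 0 = 5 ≡ 1 (mod 2).
  s_4 = 1 + 1 + 0 + 1 + 1 + 1 + 1 + 0 = 6 ≡ 0 (mod 2).
s = (1, 1, 1, 0)^T — this equals column 14 of H (binary 1110), so error is at position 14.
Correct: flip bit 14 of r = 101100111111110 to get c = 101100111111100.


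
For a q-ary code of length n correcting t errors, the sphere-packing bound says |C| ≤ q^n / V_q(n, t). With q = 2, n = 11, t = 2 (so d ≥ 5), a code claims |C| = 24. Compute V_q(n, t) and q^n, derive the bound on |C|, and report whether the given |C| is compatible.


V_q(n, t) = 67, q^n = 2048, Hamming bound = 30, |C| = 24 ≤ bound (satisfied).

Step 1: Compute V_q(n, t) = Σ_{j=0}^2 C(n, j) (q−1)^j.
  j = 0: C(11,0)·(1)^0 = 1·1 = 1.
  j = 1: C(11,1)·(1)^1 = 11·1 = 11.
  j = 2: C(11,2)·(1)^2 = 55·1 = 55.
  V_q(n, t) = 1 + 11 + 55 = 67.
Step 2: q^n = 2^11 = 2048.
Step 3: Hamming bound ⌊q^n / V_q(n,t)⌋ = ⌊2048/67⌋ = 30.
Step 4: Compare |C| = 24 to 30: satisfied.
The claimed |C| lies below the Hamming bound.


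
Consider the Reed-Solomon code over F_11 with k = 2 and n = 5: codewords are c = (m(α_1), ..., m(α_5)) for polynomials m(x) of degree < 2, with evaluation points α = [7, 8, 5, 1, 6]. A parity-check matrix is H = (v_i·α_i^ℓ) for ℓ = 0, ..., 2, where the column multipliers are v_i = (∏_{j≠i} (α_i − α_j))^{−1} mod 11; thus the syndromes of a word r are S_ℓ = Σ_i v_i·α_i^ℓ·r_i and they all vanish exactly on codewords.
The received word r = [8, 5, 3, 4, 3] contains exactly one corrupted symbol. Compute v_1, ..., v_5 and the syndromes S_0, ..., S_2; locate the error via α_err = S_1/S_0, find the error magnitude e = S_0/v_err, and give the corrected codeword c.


S = (8, 4, 2), error at position 5, error magnitude e = 3, c = [8, 5, 3, 4, 0].

Step 1: column multipliers v_i = (∏_{j≠i}(α_i − α_j))^{−1} mod 11.
  i = 1 (α = 7): (7−8)(7−5)(7−1)(7−6) = (−1)·2·6·1 = −12 ≡ 10, so v_1 = 10^{−1} = 10 (mod 11).
  i = 2 (α = 8): (8−7)(8−5)(8−1)(8−6) = 1·3·7·2 = 42 ≡ 9, so v_2 = 9^{−1} = 5 (mod 11).
  i = 3 (α = 5): (5−7)(5−8)(5−1)(5−6) = (−2)·(−3)·4·(−1) = −24 ≡ 9, so v_3 = 9^{−1} = 5 (mod 11).
  i = 4 (α = 1): (1−7)(1−8)(1−5)(1−6) = (−6)·(−7)·(−4)·(−5) = 840 ≡ 4, so v_4 = 4^{−1} = 3 (mod 11).
  i = 5 (α = 6): (6−7)(6−8)(6−5)(6−1) = (−1)·(−2)·1·5 = 10 ≡ 10, so v_5 = 10^{−1} = 10 (mod 11).
  v = [10, 5, 5, 3, 10].
Step 2: syndromes of r = [8, 5, 3, 4, 3] (all sums mod 11).
  S_0 = Σ v_i r_i = 10·8 + 5·5 + 5·3 + 3·4 + 10·3 = 162 ≡ 8.
  S_1 = Σ v_i α_i r_i = 10·7·8 + 5·8·5 + 5·5·3 + 3·1·4 + 10·6·3 = 1027 ≡ 4.
  α_i^2 mod 11 = [5, 9, 3, 1, 3].
  S_2 = Σ v_i α_i^2 r_i = 10·5·8 + 5·9·5 + 5·3·3 + 3·1·4 + 10·3·3 = 772 ≡ 2.
  S = (8, 4, 2) ≠ 0, so r is not a codeword (an error is present).
Step 3: locate the error. For a single error e at position i, S_ℓ = v_i·e·α_i^ℓ, so α_err = S_1/S_0.
  S_0^{−1} = 8^{−1} = 7 (mod 11), so α_err = 4·7 = 28 ≡ 6 = α_5. Error position i = 5.
  Consistency check: S_2/S_1 = 2·3 = 6 ≡ 6 = α_err ✓ (single-error assumption holds).
Step 4: error magnitude e = S_0/v_5 = S_0·∏_{j≠5}(α_5 − α_j) = 8·10 = 80 ≡ 3 (mod 11).
Step 5: correct position 5: c_5 = r_5 − e = 3 − 3 ≡ 0 (mod 11). Hence c = [8, 5, 3, 4, 0].
  Check: interpolating c through the α_i gives m(x) = 7 + 8·x (degree < 2) with m(α_i) = c_i for every i, so c is indeed a codeword.


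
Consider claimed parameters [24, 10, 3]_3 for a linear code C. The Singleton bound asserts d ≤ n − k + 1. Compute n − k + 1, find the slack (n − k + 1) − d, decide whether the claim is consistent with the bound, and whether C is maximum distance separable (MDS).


Singleton RHS = n − k + 1 = 15, slack = 12, bound satisfied, not MDS.

Singleton bound: d ≤ n − k + 1.
Here n = 24, k = 10, so n − k + 1 = 15.
Given d = 3, check d ≤ 15: YES.
Slack = (n − k + 1) − d = 12.
The code is NOT MDS (slack = 12 > 0).
Description: the claimed parameters are [24, 10, 3]_3; such a code would be non-MDS.


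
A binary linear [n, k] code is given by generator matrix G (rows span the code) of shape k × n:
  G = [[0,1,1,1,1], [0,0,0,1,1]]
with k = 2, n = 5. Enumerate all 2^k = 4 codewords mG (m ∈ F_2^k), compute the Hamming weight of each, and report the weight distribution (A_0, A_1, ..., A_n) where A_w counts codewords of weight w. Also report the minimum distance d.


Weight distribution: A_0 = 1, A_2 = 2, A_4 = 1. Minimum distance d = 2.

Enumerate all 2^2 = 4 messages m ∈ F_2^2.
For each, compute codeword c = mG in F_2^5, then tally its weight.
  m = 00 → c = 00000, weight = 0.
  m = 10 → c = 01111, weight = 4.
  m = 01 → c = 00011, weight = 2.
  m = 11 → c = 01100, weight = 2.
Tally weights:
  weight 0: 1 codewords.
  weight 2: 2 codewords.
  weight 4: 1 codewords.
Minimum distance d = smallest w > 0 with A_w > 0 = 2.
Sanity: Σ A_w = 4 = 2^2 = 4 ✓.


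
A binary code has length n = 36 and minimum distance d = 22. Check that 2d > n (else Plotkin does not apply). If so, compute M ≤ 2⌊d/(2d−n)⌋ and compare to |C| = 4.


Plotkin bound M ≤ 4; given |C| = 4 ≤ bound (satisfied).

Check applicability: 2d = 44, n = 36.
2d − n = 8 > 0, so Plotkin applies.
Compute d/(2d−n) = 22/8 ≈ 2.7500.
⌊d/(2d−n)⌋ = 2.
Plotkin bound: M ≤ 2·2 = 4.
Given |C| = 4, check: satisfied.
This |C| is at the Plotkin bound.


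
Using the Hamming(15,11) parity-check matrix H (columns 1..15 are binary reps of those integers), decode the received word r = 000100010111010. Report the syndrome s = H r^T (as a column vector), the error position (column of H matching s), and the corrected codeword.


s = (1, 1, 1, 1)^T, error position = 15, corrected codeword c = 000100010111011

Compute s = H r^T mod 2 one row at a time:
  s_1 = 1 + 0 + 1 + 1 + 1 + 0 + 1 + 0 = 5 ≡ 1 (mod 2).
  s_2 = 1 + 0 + 0 + 0 + 1 + 0 + 1 + 0 = 3 ≡ 1 (mod 2).
  s_3 = 0 + 0 + 0 + 0 + 1 + 1 + 1 + 0 = 3 ≡ 1 (mod 2).
  s_4 = 0 + 0 + 0 + 0 + 0 + 1 + 0 + 0 = 1 ≡ 1 (mod 2).
s = (1, 1, 1, 1)^T — this equals column 15 of H (binary 1111), so error is at position 15.
Correct: flip bit 15 of r = 000100010111010 to get c = 000100010111011.
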